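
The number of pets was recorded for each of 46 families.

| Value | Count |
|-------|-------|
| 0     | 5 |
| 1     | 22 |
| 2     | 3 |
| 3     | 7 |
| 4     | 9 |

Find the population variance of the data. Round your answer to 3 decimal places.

Values: 0, 1, 2, 3, 4
n = 46, Σfx = 85, mean = 1.8478
Σfx² = 241
Σf(x − x̄)² = Σfx² − (Σfx)²/n = 241 − 85²/46 = 83.9348
Population variance = 83.9348 / 46 = 1.8247

1.825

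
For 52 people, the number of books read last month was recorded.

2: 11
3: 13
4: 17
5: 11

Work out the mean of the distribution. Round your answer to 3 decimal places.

Values: 2, 3, 4, 5
Σfx = 11×2 + 13×3 + 17×4 + 11×5 = 184
n = Σf = 52
Mean = 184 / 52 = 3.5385

3.538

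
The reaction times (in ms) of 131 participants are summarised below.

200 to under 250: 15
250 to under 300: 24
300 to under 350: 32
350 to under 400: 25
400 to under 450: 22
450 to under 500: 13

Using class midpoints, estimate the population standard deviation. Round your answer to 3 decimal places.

74.616

Midpoints: 225, 275, 325, 375, 425, 475
n = 131, Σfm = 45275, mean = 345.6107
Σfm² = 16376875
Σf(m − x̄)² = Σfm² − (Σfm)²/n = 16376875 − 45275²/131 = 729351.1450
Population variance = 729351.1450 / 131 = 5567.5660
Standard deviation = √5567.5660 = 74.6161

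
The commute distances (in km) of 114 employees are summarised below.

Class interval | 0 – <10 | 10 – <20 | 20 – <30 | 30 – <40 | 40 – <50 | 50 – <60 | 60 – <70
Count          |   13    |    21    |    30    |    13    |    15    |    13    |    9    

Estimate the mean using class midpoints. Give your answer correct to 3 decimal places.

31.228

Midpoints: 5, 15, 25, 35, 45, 55, 65
Σfm = 13×5 + 21×15 + 30×25 + 13×35 + 15×45 + 13×55 + 9×65 = 3560
n = Σf = 114
Mean = 3560 / 114 = 31.2281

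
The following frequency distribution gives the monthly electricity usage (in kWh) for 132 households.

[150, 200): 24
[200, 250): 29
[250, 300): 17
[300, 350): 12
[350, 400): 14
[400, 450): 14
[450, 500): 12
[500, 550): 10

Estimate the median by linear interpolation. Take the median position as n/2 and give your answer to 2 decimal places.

Cumulative frequencies: 24, 53, 70, 82, 96, 110, 122, 132
n = 132; position = n/2 = 66.
This falls in the class [250, 300): L = 250, F = 53, f = 17, h = 50.
Median ≈ 250 + ((66 − 53) / 17) × 50 = 288.2353

288.24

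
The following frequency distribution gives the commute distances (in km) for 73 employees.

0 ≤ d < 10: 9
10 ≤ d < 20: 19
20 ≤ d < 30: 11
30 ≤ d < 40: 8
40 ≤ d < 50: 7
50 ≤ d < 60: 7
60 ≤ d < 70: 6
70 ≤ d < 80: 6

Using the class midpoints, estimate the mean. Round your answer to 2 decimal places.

33.22

Midpoints: 5, 15, 25, 35, 45, 55, 65, 75
Σfm = 9×5 + 19×15 + 11×25 + 8×35 + 7×45 + 7×55 + 6×65 + 6×75 = 2425
n = Σf = 73
Mean = 2425 / 73 = 33.2192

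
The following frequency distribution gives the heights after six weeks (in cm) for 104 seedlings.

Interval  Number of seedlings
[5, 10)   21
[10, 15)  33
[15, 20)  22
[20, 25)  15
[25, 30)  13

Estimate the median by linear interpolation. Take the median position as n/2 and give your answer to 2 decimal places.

14.70

Cumulative frequencies: 21, 54, 76, 91, 104
n = 104; position = n/2 = 52.
This falls in the class [10, 15): L = 10, F = 21, f = 33, h = 5.
Median ≈ 10 + ((52 − 21) / 33) × 5 = 14.6970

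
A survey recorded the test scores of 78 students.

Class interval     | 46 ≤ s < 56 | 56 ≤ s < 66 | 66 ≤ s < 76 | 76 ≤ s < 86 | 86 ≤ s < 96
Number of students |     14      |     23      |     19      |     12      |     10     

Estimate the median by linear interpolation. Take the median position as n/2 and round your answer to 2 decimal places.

Cumulative frequencies: 14, 37, 56, 68, 78
n = 78; position = n/2 = 39.
This falls in the class 66 ≤ s < 76: L = 66, F = 37, f = 19, h = 10.
Median ≈ 66 + ((39 − 37) / 19) × 10 = 67.0526

67.05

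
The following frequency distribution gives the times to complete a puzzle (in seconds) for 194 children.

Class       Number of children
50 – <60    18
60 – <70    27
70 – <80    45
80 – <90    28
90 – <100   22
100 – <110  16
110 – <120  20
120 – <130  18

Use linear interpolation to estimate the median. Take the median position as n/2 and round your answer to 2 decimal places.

Cumulative frequencies: 18, 45, 90, 118, 140, 156, 176, 194
n = 194; position = n/2 = 97.
This falls in the class 80 – <90: L = 80, F = 90, f = 28, h = 10.
Median ≈ 80 + ((97 − 90) / 28) × 10 = 82.5000

82.50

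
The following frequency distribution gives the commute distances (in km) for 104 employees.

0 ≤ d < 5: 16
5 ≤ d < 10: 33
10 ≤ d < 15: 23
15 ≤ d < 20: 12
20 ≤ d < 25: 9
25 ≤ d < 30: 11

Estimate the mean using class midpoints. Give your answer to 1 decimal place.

Midpoints: 2.5, 7.5, 12.5, 17.5, 22.5, 27.5
Σfm = 16×2.5 + 33×7.5 + 23×12.5 + 12×17.5 + 9×22.5 + 11×27.5 = 1290
n = Σf = 104
Mean = 1290 / 104 = 12.4038

12.4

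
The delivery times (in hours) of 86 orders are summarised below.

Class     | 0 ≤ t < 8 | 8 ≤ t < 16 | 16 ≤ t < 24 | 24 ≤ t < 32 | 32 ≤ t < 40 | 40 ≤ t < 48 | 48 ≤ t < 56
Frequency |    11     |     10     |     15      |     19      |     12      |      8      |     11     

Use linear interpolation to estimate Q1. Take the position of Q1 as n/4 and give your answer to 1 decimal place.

16.3

Cumulative frequencies: 11, 21, 36, 55, 67, 75, 86
n = 86; position = n/4 = 21.5.
This falls in the class 16 ≤ t < 24: L = 16, F = 21, f = 15, h = 8.
Lower quartile ≈ 16 + ((21.5 − 21) / 15) × 8 = 16.2667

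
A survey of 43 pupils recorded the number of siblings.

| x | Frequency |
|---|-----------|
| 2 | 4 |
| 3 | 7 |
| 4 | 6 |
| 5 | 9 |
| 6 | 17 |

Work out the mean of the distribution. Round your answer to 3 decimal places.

Values: 2, 3, 4, 5, 6
Σfx = 4×2 + 7×3 + 6×4 + 9×5 + 17×6 = 200
n = Σf = 43
Mean = 200 / 43 = 4.6512

4.651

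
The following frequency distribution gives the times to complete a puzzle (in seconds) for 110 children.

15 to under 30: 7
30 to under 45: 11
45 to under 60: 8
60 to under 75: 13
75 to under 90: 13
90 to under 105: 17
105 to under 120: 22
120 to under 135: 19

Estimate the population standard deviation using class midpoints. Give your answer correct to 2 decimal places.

Midpoints: 22.5, 37.5, 52.5, 67.5, 82.5, 97.5, 112.5, 127.5
n = 110, Σfm = 9495, mean = 86.3182
Σfm² = 937687.5
Σf(m − x̄)² = Σfm² − (Σfm)²/n = 937687.5 − 9495²/110 = 118096.3636
Population variance = 118096.3636 / 110 = 1073.6033
Standard deviation = √1073.6033 = 32.7659

32.77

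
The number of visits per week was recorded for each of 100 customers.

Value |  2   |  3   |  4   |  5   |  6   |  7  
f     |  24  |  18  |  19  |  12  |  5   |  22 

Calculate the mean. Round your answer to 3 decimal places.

4.220

Values: 2, 3, 4, 5, 6, 7
Σfx = 24×2 + 18×3 + 19×4 + 12×5 + 5×6 + 22×7 = 422
n = Σf = 100
Mean = 422 / 100 = 4.2200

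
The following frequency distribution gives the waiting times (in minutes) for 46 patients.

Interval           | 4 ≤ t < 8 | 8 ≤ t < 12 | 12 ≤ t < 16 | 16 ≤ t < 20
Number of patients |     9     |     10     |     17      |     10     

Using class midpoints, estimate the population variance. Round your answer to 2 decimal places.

17.03

Midpoints: 6, 10, 14, 18
n = 46, Σfm = 572, mean = 12.4348
Σfm² = 7896
Σf(m − x̄)² = Σfm² − (Σfm)²/n = 7896 − 572²/46 = 783.3043
Population variance = 783.3043 / 46 = 17.0284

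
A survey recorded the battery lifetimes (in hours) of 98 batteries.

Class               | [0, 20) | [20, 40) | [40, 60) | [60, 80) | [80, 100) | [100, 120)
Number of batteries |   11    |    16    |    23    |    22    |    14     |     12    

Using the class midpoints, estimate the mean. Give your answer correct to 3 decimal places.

Midpoints: 10, 30, 50, 70, 90, 110
Σfm = 11×10 + 16×30 + 23×50 + 22×70 + 14×90 + 12×110 = 5860
n = Σf = 98
Mean = 5860 / 98 = 59.7959

59.796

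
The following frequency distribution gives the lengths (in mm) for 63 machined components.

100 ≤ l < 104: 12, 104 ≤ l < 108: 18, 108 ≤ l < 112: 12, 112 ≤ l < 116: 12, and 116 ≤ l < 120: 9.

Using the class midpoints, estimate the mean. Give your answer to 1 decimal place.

Midpoints: 102, 106, 110, 114, 118
Σfm = 12×102 + 18×106 + 12×110 + 12×114 + 9×118 = 6882
n = Σf = 63
Mean = 6882 / 63 = 109.2381

109.2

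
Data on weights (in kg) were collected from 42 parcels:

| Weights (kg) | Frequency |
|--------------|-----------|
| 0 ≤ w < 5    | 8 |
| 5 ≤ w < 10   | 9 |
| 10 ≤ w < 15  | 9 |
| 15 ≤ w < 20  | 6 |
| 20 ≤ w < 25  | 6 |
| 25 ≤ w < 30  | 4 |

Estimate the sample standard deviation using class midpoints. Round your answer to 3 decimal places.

Midpoints: 2.5, 7.5, 12.5, 17.5, 22.5, 27.5
n = 42, Σfm = 550, mean = 13.0952
Σfm² = 9862.5
Σf(m − x̄)² = Σfm² − (Σfm)²/n = 9862.5 − 550²/42 = 2660.1190
Sample variance = 2660.1190 / 41 = 64.8810
Standard deviation = √64.8810 = 8.0549

8.055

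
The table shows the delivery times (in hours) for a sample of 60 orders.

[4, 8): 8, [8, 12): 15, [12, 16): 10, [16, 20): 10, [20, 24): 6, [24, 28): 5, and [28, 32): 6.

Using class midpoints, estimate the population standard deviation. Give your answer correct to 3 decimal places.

7.430

Midpoints: 6, 10, 14, 18, 22, 26, 30
n = 60, Σfm = 960, mean = 16.0000
Σfm² = 18672
Σf(m − x̄)² = Σfm² − (Σfm)²/n = 18672 − 960²/60 = 3312.0000
Population variance = 3312.0000 / 60 = 55.2000
Standard deviation = √55.2000 = 7.4297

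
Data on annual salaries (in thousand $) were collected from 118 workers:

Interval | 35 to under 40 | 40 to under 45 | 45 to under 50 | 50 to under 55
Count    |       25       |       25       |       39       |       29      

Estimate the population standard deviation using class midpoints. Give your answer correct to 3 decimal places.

5.369

Midpoints: 37.5, 42.5, 47.5, 52.5
n = 118, Σfm = 5375, mean = 45.5508
Σfm² = 248237.5
Σf(m − x̄)² = Σfm² − (Σfm)²/n = 248237.5 − 5375²/118 = 3401.6949
Population variance = 3401.6949 / 118 = 28.8279
Standard deviation = √28.8279 = 5.3692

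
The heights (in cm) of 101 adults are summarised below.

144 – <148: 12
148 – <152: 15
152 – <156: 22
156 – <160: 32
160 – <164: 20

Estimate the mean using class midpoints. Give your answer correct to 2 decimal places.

Midpoints: 146, 150, 154, 158, 162
Σfm = 12×146 + 15×150 + 22×154 + 32×158 + 20×162 = 15686
n = Σf = 101
Mean = 15686 / 101 = 155.3069

155.31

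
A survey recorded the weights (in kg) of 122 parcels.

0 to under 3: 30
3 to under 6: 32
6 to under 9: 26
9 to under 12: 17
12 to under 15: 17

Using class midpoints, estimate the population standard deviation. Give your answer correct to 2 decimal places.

4.06

Midpoints: 1.5, 4.5, 7.5, 10.5, 13.5
n = 122, Σfm = 792, mean = 6.4918
Σfm² = 7150.5
Σf(m − x̄)² = Σfm² − (Σfm)²/n = 7150.5 − 792²/122 = 2008.9918
Population variance = 2008.9918 / 122 = 16.4671
Standard deviation = √16.4671 = 4.0580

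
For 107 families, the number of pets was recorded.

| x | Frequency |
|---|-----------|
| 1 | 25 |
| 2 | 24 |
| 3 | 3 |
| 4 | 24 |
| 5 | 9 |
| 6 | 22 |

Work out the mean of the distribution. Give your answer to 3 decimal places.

Values: 1, 2, 3, 4, 5, 6
Σfx = 25×1 + 24×2 + 3×3 + 24×4 + 9×5 + 22×6 = 355
n = Σf = 107
Mean = 355 / 107 = 3.3178

3.318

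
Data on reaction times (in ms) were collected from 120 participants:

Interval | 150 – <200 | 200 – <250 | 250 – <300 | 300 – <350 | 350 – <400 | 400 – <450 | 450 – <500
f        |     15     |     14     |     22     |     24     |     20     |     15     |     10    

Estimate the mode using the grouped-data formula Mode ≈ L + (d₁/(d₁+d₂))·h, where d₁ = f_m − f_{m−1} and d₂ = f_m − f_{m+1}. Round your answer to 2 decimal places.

Modal class: 300 – <350 (highest frequency 24).
d₁ = 24 − 22 = 2, d₂ = 24 − 20 = 4
Mode ≈ 300 + (2/(2+4)) × 50 = 300 + 16.6667 = 316.6667

316.67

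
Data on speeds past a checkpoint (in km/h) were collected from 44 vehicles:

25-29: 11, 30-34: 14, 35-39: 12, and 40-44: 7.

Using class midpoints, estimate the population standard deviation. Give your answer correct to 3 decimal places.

5.106

Midpoints: 27, 32, 37, 42
n = 44, Σfm = 1483, mean = 33.7045
Σfm² = 51131
Σf(m − x̄)² = Σfm² − (Σfm)²/n = 51131 − 1483²/44 = 1147.1591
Population variance = 1147.1591 / 44 = 26.0718
Standard deviation = √26.0718 = 5.1061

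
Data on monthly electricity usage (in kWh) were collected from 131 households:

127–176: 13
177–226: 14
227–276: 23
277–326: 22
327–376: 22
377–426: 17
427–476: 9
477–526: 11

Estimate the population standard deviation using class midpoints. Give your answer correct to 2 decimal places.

100.81

Midpoints: 151.5, 201.5, 251.5, 301.5, 351.5, 401.5, 451.5, 501.5
n = 131, Σfm = 41346.5, mean = 315.6221
Σfm² = 14381244.75
Σf(m − x̄)² = Σfm² − (Σfm)²/n = 14381244.75 − 41346.5²/131 = 1331374.0458
Population variance = 1331374.0458 / 131 = 10163.1607
Standard deviation = √10163.1607 = 100.8125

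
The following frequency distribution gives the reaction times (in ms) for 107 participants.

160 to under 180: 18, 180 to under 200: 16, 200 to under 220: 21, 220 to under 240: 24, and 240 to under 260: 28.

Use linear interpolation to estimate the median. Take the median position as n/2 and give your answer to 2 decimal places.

Cumulative frequencies: 18, 34, 55, 79, 107
n = 107; position = n/2 = 53.5.
This falls in the class 200 to under 220: L = 200, F = 34, f = 21, h = 20.
Median ≈ 200 + ((53.5 − 34) / 21) × 20 = 218.5714

218.57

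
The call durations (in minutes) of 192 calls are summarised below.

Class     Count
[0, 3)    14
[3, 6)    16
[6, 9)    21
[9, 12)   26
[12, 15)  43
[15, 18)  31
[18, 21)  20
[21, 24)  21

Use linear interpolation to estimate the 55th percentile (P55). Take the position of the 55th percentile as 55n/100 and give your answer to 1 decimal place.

14.0

Cumulative frequencies: 14, 30, 51, 77, 120, 151, 171, 192
n = 192; position = 55n/100 = 105.6.
This falls in the class [12, 15): L = 12, F = 77, f = 43, h = 3.
55th percentile ≈ 12 + ((105.6 − 77) / 43) × 3 = 13.9953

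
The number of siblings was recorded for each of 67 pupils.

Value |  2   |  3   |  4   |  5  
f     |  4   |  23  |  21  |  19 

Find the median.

4

Cumulative frequencies: 4, 27, 48, 67
n = 67, so the median is the value in position (n+1)/2 = 34.
Position 34 falls at value 4.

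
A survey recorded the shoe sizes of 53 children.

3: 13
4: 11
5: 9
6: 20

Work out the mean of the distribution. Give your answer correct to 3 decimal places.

Values: 3, 4, 5, 6
Σfx = 13×3 + 11×4 + 9×5 + 20×6 = 248
n = Σf = 53
Mean = 248 / 53 = 4.6792

4.679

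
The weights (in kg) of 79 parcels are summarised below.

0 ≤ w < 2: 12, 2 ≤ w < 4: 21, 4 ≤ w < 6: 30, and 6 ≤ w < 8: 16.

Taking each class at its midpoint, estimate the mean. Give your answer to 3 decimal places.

Midpoints: 1, 3, 5, 7
Σfm = 12×1 + 21×3 + 30×5 + 16×7 = 337
n = Σf = 79
Mean = 337 / 79 = 4.2658

4.266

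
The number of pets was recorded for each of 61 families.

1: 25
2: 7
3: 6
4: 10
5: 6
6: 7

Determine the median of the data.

Cumulative frequencies: 25, 32, 38, 48, 54, 61
n = 61, so the median is the value in position (n+1)/2 = 31.
Position 31 falls at value 2.

2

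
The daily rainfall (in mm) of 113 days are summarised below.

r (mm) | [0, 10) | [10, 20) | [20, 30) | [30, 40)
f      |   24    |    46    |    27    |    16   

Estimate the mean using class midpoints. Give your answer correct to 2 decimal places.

18.10

Midpoints: 5, 15, 25, 35
Σfm = 24×5 + 46×15 + 27×25 + 16×35 = 2045
n = Σf = 113
Mean = 2045 / 113 = 18.0973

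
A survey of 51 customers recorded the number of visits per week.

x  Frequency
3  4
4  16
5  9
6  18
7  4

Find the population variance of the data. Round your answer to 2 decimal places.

1.29

Values: 3, 4, 5, 6, 7
n = 51, Σfx = 257, mean = 5.0392
Σfx² = 1361
Σf(x − x̄)² = Σfx² − (Σfx)²/n = 1361 − 257²/51 = 65.9216
Population variance = 65.9216 / 51 = 1.2926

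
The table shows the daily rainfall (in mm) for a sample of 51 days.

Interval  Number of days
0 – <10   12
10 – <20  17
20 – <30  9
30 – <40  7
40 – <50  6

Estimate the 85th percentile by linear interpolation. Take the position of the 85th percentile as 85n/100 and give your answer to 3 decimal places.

37.643

Cumulative frequencies: 12, 29, 38, 45, 51
n = 51; position = 85n/100 = 43.35.
This falls in the class 30 – <40: L = 30, F = 38, f = 7, h = 10.
85th percentile ≈ 30 + ((43.35 − 38) / 7) × 10 = 37.6429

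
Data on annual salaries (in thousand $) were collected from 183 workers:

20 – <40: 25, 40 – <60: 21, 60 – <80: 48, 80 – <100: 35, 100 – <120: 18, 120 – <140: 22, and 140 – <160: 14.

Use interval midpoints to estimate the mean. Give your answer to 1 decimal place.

83.3

Midpoints: 30, 50, 70, 90, 110, 130, 150
Σfm = 25×30 + 21×50 + 48×70 + 35×90 + 18×110 + 22×130 + 14×150 = 15250
n = Σf = 183
Mean = 15250 / 183 = 83.3333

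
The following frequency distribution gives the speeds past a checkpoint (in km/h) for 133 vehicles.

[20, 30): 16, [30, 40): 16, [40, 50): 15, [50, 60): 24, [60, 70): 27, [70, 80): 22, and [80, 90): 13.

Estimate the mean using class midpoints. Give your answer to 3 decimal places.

Midpoints: 25, 35, 45, 55, 65, 75, 85
Σfm = 16×25 + 16×35 + 15×45 + 24×55 + 27×65 + 22×75 + 13×85 = 7465
n = Σf = 133
Mean = 7465 / 133 = 56.1278

56.128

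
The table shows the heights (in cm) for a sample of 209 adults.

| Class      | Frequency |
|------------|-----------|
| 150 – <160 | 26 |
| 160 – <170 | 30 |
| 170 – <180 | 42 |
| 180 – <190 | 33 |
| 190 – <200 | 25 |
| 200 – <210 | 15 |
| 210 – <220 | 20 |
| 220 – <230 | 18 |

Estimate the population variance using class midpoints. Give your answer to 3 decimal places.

453.955

Midpoints: 155, 165, 175, 185, 195, 205, 215, 225
n = 209, Σfm = 38735, mean = 185.3349
Σfm² = 7273825
Σf(m − x̄)² = Σfm² − (Σfm)²/n = 7273825 − 38735²/209 = 94876.5550
Population variance = 94876.5550 / 209 = 453.9548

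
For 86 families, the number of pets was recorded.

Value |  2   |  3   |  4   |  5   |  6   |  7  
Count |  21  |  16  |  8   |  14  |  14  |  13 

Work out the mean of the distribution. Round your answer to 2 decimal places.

4.27

Values: 2, 3, 4, 5, 6, 7
Σfx = 21×2 + 16×3 + 8×4 + 14×5 + 14×6 + 13×7 = 367
n = Σf = 86
Mean = 367 / 86 = 4.2674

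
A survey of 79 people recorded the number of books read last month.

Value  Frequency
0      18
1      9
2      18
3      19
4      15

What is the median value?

2

Cumulative frequencies: 18, 27, 45, 64, 79
n = 79, so the median is the value in position (n+1)/2 = 40.
Position 40 falls at value 2.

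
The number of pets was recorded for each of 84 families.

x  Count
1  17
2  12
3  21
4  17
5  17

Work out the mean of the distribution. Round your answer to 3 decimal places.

Values: 1, 2, 3, 4, 5
Σfx = 17×1 + 12×2 + 21×3 + 17×4 + 17×5 = 257
n = Σf = 84
Mean = 257 / 84 = 3.0595

3.060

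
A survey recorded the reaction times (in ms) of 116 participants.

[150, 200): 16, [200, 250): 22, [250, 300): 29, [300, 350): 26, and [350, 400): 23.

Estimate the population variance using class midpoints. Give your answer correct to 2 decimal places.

Midpoints: 175, 225, 275, 325, 375
n = 116, Σfm = 32800, mean = 282.7586
Σfm² = 9777500
Σf(m − x̄)² = Σfm² − (Σfm)²/n = 9777500 − 32800²/116 = 503017.2414
Population variance = 503017.2414 / 116 = 4336.3555

4336.36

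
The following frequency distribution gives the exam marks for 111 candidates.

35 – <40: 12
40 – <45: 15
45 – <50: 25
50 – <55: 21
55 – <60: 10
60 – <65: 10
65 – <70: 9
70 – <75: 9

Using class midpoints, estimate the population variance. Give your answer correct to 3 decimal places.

105.397

Midpoints: 37.5, 42.5, 47.5, 52.5, 57.5, 62.5, 67.5, 72.5
n = 111, Σfm = 5837.5, mean = 52.5901
Σfm² = 318693.75
Σf(m − x̄)² = Σfm² − (Σfm)²/n = 318693.75 − 5837.5²/111 = 11699.0991
Population variance = 11699.0991 / 111 = 105.3973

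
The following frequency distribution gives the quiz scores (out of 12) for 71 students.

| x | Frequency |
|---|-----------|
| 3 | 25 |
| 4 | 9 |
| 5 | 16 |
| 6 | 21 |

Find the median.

5

Cumulative frequencies: 25, 34, 50, 71
n = 71, so the median is the value in position (n+1)/2 = 36.
Position 36 falls at value 5.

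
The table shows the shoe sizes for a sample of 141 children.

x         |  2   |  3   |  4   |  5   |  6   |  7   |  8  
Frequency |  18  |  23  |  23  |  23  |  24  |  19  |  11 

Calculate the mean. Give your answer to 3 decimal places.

Values: 2, 3, 4, 5, 6, 7, 8
Σfx = 18×2 + 23×3 + 23×4 + 23×5 + 24×6 + 19×7 + 11×8 = 677
n = Σf = 141
Mean = 677 / 141 = 4.8014

4.801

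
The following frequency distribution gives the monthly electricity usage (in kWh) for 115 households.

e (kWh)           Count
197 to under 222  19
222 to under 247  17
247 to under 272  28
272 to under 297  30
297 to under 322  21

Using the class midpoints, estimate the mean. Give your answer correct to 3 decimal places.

Midpoints: 209.5, 234.5, 259.5, 284.5, 309.5
Σfm = 19×209.5 + 17×234.5 + 28×259.5 + 30×284.5 + 21×309.5 = 30267.5
n = Σf = 115
Mean = 30267.5 / 115 = 263.1957

263.196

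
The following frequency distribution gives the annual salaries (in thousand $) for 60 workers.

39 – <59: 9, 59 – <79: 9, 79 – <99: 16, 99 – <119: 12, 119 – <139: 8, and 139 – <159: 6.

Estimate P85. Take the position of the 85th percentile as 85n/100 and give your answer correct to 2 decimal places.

Cumulative frequencies: 9, 18, 34, 46, 54, 60
n = 60; position = 85n/100 = 51.
This falls in the class 119 – <139: L = 119, F = 46, f = 8, h = 20.
85th percentile ≈ 119 + ((51 − 46) / 8) × 20 = 131.5000

131.50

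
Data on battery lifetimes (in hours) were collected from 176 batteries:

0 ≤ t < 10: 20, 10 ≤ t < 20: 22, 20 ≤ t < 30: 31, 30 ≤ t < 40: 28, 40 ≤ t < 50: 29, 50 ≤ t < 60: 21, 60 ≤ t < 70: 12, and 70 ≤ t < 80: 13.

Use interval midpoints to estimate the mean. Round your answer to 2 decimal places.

Midpoints: 5, 15, 25, 35, 45, 55, 65, 75
Σfm = 20×5 + 22×15 + 31×25 + 28×35 + 29×45 + 21×55 + 12×65 + 13×75 = 6400
n = Σf = 176
Mean = 6400 / 176 = 36.3636

36.36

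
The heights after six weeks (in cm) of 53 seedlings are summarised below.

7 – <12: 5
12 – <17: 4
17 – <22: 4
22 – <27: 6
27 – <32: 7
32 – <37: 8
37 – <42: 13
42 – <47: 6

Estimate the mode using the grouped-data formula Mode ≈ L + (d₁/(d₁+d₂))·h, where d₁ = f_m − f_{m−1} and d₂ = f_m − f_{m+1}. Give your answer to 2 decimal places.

Modal class: 37 – <42 (highest frequency 13).
d₁ = 13 − 8 = 5, d₂ = 13 − 6 = 7
Mode ≈ 37 + (5/(5+7)) × 5 = 37 + 2.0833 = 39.0833

39.08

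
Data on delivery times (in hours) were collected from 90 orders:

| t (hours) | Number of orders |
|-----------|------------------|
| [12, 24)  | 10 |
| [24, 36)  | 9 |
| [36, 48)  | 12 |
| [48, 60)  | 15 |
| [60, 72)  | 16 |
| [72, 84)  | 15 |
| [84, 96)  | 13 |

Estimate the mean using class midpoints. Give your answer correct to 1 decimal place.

57.3

Midpoints: 18, 30, 42, 54, 66, 78, 90
Σfm = 10×18 + 9×30 + 12×42 + 15×54 + 16×66 + 15×78 + 13×90 = 5160
n = Σf = 90
Mean = 5160 / 90 = 57.3333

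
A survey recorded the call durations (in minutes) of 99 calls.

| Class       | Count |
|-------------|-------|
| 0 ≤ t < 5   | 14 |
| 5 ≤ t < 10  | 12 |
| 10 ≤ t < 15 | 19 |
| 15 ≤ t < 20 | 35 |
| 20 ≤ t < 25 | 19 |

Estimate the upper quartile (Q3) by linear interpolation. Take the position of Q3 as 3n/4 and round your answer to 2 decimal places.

Cumulative frequencies: 14, 26, 45, 80, 99
n = 99; position = 3n/4 = 74.25.
This falls in the class 15 ≤ t < 20: L = 15, F = 45, f = 35, h = 5.
Upper quartile ≈ 15 + ((74.25 − 45) / 35) × 5 = 19.1786

19.18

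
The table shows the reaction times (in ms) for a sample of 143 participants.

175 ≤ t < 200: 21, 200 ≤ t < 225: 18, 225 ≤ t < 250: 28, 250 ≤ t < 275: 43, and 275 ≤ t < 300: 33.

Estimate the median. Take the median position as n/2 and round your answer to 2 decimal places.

252.62

Cumulative frequencies: 21, 39, 67, 110, 143
n = 143; position = n/2 = 71.5.
This falls in the class 250 ≤ t < 275: L = 250, F = 67, f = 43, h = 25.
Median ≈ 250 + ((71.5 − 67) / 43) × 25 = 252.6163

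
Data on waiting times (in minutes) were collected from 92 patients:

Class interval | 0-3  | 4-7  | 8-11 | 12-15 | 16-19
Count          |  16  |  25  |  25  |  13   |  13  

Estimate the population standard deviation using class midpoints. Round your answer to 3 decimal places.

5.116

Midpoints: 1.5, 5.5, 9.5, 13.5, 17.5
n = 92, Σfm = 802, mean = 8.7174
Σfm² = 9399
Σf(m − x̄)² = Σfm² − (Σfm)²/n = 9399 − 802²/92 = 2407.6522
Population variance = 2407.6522 / 92 = 26.1701
Standard deviation = √26.1701 = 5.1157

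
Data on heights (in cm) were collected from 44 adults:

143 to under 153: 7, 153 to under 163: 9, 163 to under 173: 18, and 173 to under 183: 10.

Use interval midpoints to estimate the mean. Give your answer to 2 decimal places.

Midpoints: 148, 158, 168, 178
Σfm = 7×148 + 9×158 + 18×168 + 10×178 = 7262
n = Σf = 44
Mean = 7262 / 44 = 165.0455

165.05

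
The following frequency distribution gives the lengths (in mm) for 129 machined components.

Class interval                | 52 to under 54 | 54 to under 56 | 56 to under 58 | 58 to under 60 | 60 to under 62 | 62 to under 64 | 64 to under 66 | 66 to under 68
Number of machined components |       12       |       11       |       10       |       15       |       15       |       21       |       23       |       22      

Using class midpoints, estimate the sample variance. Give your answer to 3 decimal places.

20.461

Midpoints: 53, 55, 57, 59, 61, 63, 65, 67
n = 129, Σfm = 7903, mean = 61.2636
Σfm² = 486785
Σf(m − x̄)² = Σfm² − (Σfm)²/n = 486785 − 7903²/129 = 2619.0388
Sample variance = 2619.0388 / 128 = 20.4612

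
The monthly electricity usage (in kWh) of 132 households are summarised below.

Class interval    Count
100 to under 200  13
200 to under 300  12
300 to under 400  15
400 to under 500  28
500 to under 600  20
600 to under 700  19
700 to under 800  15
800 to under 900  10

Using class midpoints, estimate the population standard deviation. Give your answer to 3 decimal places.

202.071

Midpoints: 150, 250, 350, 450, 550, 650, 750, 850
n = 132, Σfm = 65900, mean = 499.2424
Σfm² = 38290000
Σf(m − x̄)² = Σfm² − (Σfm)²/n = 38290000 − 65900²/132 = 5389924.2424
Population variance = 5389924.2424 / 132 = 40832.7594
Standard deviation = √40832.7594 = 202.0712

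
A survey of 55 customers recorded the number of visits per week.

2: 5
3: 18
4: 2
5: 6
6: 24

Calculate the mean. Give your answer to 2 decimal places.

4.47

Values: 2, 3, 4, 5, 6
Σfx = 5×2 + 18×3 + 2×4 + 6×5 + 24×6 = 246
n = Σf = 55
Mean = 246 / 55 = 4.4727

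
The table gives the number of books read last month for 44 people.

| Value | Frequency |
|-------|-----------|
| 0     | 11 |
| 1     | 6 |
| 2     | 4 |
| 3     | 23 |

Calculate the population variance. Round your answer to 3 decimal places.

Values: 0, 1, 2, 3
n = 44, Σfx = 83, mean = 1.8864
Σfx² = 229
Σf(x − x̄)² = Σfx² − (Σfx)²/n = 229 − 83²/44 = 72.4318
Population variance = 72.4318 / 44 = 1.6462

1.646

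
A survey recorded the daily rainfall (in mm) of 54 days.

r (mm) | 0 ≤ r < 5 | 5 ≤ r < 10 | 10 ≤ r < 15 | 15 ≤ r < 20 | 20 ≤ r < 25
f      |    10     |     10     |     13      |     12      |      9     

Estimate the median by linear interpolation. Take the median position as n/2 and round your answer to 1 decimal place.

12.7

Cumulative frequencies: 10, 20, 33, 45, 54
n = 54; position = n/2 = 27.
This falls in the class 10 ≤ r < 15: L = 10, F = 20, f = 13, h = 5.
Median ≈ 10 + ((27 − 20) / 13) × 5 = 12.6923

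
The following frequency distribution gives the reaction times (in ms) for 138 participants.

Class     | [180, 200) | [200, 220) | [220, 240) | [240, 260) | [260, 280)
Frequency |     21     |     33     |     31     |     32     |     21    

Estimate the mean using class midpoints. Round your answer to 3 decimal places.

Midpoints: 190, 210, 230, 250, 270
Σfm = 21×190 + 33×210 + 31×230 + 32×250 + 21×270 = 31720
n = Σf = 138
Mean = 31720 / 138 = 229.8551

229.855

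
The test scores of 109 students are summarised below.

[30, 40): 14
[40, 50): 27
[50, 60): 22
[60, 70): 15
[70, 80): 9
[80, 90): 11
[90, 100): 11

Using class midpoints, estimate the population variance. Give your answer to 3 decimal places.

Midpoints: 35, 45, 55, 65, 75, 85, 95
n = 109, Σfm = 6545, mean = 60.0459
Σfm² = 431125
Σf(m − x̄)² = Σfm² − (Σfm)²/n = 431125 − 6545²/109 = 38124.7706
Population variance = 38124.7706 / 109 = 349.7685

349.769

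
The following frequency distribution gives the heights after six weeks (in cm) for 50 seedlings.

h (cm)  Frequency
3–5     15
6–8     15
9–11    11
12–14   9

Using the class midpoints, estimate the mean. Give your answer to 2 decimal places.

Midpoints: 4, 7, 10, 13
Σfm = 15×4 + 15×7 + 11×10 + 9×13 = 392
n = Σf = 50
Mean = 392 / 50 = 7.8400

7.84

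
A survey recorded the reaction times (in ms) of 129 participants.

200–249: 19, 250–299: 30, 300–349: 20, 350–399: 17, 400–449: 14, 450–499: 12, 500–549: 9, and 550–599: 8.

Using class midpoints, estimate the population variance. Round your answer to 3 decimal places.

11038.700

Midpoints: 224.5, 274.5, 324.5, 374.5, 424.5, 474.5, 524.5, 574.5
n = 129, Σfm = 46310.5, mean = 358.9961
Σfm² = 18049282.25
Σf(m − x̄)² = Σfm² − (Σfm)²/n = 18049282.25 − 46310.5²/129 = 1423992.2481
Population variance = 1423992.2481 / 129 = 11038.6996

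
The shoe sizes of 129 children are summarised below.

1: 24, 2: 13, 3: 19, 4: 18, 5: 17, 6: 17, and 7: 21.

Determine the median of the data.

4

Cumulative frequencies: 24, 37, 56, 74, 91, 108, 129
n = 129, so the median is the value in position (n+1)/2 = 65.
Position 65 falls at value 4.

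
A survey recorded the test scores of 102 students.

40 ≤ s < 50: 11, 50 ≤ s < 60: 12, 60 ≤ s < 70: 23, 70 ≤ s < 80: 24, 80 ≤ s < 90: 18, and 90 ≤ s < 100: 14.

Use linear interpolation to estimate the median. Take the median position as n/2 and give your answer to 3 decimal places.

72.083

Cumulative frequencies: 11, 23, 46, 70, 88, 102
n = 102; position = n/2 = 51.
This falls in the class 70 ≤ s < 80: L = 70, F = 46, f = 24, h = 10.
Median ≈ 70 + ((51 − 46) / 24) × 10 = 72.0833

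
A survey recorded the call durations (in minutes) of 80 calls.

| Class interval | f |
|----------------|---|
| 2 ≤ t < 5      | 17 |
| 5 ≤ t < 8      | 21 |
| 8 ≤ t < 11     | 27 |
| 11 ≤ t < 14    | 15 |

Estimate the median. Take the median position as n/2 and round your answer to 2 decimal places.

8.22

Cumulative frequencies: 17, 38, 65, 80
n = 80; position = n/2 = 40.
This falls in the class 8 ≤ t < 11: L = 8, F = 38, f = 27, h = 3.
Median ≈ 8 + ((40 − 38) / 27) × 3 = 8.2222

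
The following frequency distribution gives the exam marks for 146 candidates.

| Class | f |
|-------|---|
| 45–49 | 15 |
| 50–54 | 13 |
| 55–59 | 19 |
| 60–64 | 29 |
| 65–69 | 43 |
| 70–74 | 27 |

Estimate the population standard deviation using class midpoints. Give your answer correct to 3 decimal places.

7.815

Midpoints: 47, 52, 57, 62, 67, 72
n = 146, Σfm = 9087, mean = 62.2397
Σfm² = 574489
Σf(m − x̄)² = Σfm² − (Σfm)²/n = 574489 − 9087²/146 = 8916.6096
Population variance = 8916.6096 / 146 = 61.0727
Standard deviation = √61.0727 = 7.8149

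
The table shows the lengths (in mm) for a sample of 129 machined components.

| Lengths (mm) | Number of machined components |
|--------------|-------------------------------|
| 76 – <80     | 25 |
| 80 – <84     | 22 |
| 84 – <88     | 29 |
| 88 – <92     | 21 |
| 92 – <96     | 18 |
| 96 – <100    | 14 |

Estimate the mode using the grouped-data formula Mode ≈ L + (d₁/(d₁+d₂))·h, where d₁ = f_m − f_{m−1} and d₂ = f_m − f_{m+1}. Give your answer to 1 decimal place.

85.9

Modal class: 84 – <88 (highest frequency 29).
d₁ = 29 − 22 = 7, d₂ = 29 − 21 = 8
Mode ≈ 84 + (7/(7+8)) × 4 = 84 + 1.8667 = 85.8667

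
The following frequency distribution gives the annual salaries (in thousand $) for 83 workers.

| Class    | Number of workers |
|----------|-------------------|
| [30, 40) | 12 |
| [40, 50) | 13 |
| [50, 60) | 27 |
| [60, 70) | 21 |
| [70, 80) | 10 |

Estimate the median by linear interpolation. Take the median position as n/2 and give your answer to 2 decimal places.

Cumulative frequencies: 12, 25, 52, 73, 83
n = 83; position = n/2 = 41.5.
This falls in the class [50, 60): L = 50, F = 25, f = 27, h = 10.
Median ≈ 50 + ((41.5 − 25) / 27) × 10 = 56.1111

56.11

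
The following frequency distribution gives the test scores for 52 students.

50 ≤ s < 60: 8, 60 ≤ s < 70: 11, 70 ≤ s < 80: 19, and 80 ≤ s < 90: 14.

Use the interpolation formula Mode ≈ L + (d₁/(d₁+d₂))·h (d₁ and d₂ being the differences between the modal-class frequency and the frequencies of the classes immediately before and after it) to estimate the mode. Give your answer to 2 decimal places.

Modal class: 70 ≤ s < 80 (highest frequency 19).
d₁ = 19 − 11 = 8, d₂ = 19 − 14 = 5
Mode ≈ 70 + (8/(8+5)) × 10 = 70 + 6.1538 = 76.1538

76.15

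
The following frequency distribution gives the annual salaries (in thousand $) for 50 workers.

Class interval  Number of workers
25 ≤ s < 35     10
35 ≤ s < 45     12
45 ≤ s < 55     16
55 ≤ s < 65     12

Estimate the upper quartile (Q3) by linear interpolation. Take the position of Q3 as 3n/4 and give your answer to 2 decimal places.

54.69

Cumulative frequencies: 10, 22, 38, 50
n = 50; position = 3n/4 = 37.5.
This falls in the class 45 ≤ s < 55: L = 45, F = 22, f = 16, h = 10.
Upper quartile ≈ 45 + ((37.5 − 22) / 16) × 10 = 54.6875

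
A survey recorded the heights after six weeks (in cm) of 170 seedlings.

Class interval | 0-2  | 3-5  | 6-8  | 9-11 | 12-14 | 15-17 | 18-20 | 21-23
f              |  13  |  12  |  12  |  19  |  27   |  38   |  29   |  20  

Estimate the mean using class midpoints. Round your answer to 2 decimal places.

Midpoints: 1, 4, 7, 10, 13, 16, 19, 22
Σfm = 13×1 + 12×4 + 12×7 + 19×10 + 27×13 + 38×16 + 29×19 + 20×22 = 2285
n = Σf = 170
Mean = 2285 / 170 = 13.4412

13.44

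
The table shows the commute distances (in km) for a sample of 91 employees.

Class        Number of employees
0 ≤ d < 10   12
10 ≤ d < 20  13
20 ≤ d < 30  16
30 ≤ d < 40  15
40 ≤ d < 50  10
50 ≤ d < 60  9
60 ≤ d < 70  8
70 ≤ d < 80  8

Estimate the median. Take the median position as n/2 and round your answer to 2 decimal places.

33.00

Cumulative frequencies: 12, 25, 41, 56, 66, 75, 83, 91
n = 91; position = n/2 = 45.5.
This falls in the class 30 ≤ d < 40: L = 30, F = 41, f = 15, h = 10.
Median ≈ 30 + ((45.5 − 41) / 15) × 10 = 33.0000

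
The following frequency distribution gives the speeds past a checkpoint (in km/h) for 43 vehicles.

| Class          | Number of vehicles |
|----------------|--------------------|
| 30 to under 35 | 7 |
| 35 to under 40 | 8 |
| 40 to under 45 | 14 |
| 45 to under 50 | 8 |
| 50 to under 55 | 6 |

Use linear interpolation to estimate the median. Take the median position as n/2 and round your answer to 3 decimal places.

42.321

Cumulative frequencies: 7, 15, 29, 37, 43
n = 43; position = n/2 = 21.5.
This falls in the class 40 to under 45: L = 40, F = 15, f = 14, h = 5.
Median ≈ 40 + ((21.5 − 15) / 14) × 5 = 42.3214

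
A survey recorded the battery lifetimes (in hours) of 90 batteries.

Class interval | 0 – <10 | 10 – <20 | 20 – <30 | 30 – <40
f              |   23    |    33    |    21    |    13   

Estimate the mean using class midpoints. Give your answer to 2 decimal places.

Midpoints: 5, 15, 25, 35
Σfm = 23×5 + 33×15 + 21×25 + 13×35 = 1590
n = Σf = 90
Mean = 1590 / 90 = 17.6667

17.67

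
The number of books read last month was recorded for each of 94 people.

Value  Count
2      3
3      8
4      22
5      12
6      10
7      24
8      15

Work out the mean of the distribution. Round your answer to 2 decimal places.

5.60

Values: 2, 3, 4, 5, 6, 7, 8
Σfx = 3×2 + 8×3 + 22×4 + 12×5 + 10×6 + 24×7 + 15×8 = 526
n = Σf = 94
Mean = 526 / 94 = 5.5957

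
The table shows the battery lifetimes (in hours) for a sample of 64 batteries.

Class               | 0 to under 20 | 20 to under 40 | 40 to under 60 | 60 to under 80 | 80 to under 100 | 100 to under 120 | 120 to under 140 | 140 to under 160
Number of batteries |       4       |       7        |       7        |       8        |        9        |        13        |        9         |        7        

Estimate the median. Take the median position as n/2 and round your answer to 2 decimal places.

Cumulative frequencies: 4, 11, 18, 26, 35, 48, 57, 64
n = 64; position = n/2 = 32.
This falls in the class 80 to under 100: L = 80, F = 26, f = 9, h = 20.
Median ≈ 80 + ((32 − 26) / 9) × 20 = 93.3333

93.33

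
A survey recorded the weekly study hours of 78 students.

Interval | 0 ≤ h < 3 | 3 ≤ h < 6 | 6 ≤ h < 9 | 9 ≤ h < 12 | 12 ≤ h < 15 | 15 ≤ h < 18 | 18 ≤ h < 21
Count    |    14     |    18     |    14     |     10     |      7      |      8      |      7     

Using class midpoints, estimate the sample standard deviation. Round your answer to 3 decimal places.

Midpoints: 1.5, 4.5, 7.5, 10.5, 13.5, 16.5, 19.5
n = 78, Σfm = 675, mean = 8.6538
Σfm² = 8401.5
Σf(m − x̄)² = Σfm² − (Σfm)²/n = 8401.5 − 675²/78 = 2560.1538
Sample variance = 2560.1538 / 77 = 33.2488
Standard deviation = √33.2488 = 5.7662

5.766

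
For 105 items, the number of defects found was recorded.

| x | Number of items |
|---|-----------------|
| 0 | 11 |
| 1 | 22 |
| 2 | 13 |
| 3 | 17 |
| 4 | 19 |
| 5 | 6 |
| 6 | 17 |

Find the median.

Cumulative frequencies: 11, 33, 46, 63, 82, 88, 105
n = 105, so the median is the value in position (n+1)/2 = 53.
Position 53 falls at value 3.

3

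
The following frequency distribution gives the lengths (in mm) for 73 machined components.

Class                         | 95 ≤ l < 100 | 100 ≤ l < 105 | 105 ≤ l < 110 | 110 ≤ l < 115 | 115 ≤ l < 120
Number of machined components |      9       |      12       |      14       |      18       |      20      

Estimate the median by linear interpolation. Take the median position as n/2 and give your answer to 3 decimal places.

Cumulative frequencies: 9, 21, 35, 53, 73
n = 73; position = n/2 = 36.5.
This falls in the class 110 ≤ l < 115: L = 110, F = 35, f = 18, h = 5.
Median ≈ 110 + ((36.5 − 35) / 18) × 5 = 110.4167

110.417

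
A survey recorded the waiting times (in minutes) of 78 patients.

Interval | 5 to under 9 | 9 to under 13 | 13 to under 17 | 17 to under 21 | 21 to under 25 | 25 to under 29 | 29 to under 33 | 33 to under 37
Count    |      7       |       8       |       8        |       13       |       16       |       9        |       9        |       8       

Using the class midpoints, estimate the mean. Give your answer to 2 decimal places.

21.46

Midpoints: 7, 11, 15, 19, 23, 27, 31, 35
Σfm = 7×7 + 8×11 + 8×15 + 13×19 + 16×23 + 9×27 + 9×31 + 8×35 = 1674
n = Σf = 78
Mean = 1674 / 78 = 21.4615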